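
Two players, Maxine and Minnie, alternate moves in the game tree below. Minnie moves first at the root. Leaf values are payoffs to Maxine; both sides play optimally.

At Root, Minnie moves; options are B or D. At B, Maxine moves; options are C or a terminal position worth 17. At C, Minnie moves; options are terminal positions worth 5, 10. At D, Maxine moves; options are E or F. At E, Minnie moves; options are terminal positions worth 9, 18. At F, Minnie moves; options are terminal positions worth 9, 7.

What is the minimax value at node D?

9

E: min(9, 18) = 9
F: min(9, 7) = 7
D: max(9, 7) = 9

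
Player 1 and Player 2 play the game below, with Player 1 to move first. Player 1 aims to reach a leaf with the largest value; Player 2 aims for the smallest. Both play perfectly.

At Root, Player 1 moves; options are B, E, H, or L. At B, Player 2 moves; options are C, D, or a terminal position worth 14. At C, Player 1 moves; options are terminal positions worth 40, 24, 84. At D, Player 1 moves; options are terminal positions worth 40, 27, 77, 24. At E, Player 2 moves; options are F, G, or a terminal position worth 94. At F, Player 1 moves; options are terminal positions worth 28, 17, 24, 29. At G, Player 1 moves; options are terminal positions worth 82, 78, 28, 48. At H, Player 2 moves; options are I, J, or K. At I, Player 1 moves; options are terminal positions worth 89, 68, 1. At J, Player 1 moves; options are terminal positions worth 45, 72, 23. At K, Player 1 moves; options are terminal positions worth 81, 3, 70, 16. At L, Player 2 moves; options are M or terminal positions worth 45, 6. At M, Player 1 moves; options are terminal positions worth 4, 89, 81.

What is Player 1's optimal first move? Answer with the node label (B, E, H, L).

H

C (Player 1): max(40, 24, 84) = 84
D (Player 1): max(40, 27, 77, 24) = 77
B (Player 2): min(84, 77, 14) = 14
F (Player 1): max(28, 17, 24, 29) = 29
G (Player 1): max(82, 78, 28, 48) = 82
E (Player 2): min(29, 82, 94) = 29
I (Player 1): max(89, 68, 1) = 89
J (Player 1): max(45, 72, 23) = 72
K (Player 1): max(81, 3, 70, 16) = 81
H (Player 2): min(89, 72, 81) = 72
M (Player 1): max(4, 89, 81) = 89
L (Player 2): min(89, 45, 6) = 6
Root (Player 1): max(14, 29, 72, 6) = 72
Player 1 picks the child with the highest value: H (value 72).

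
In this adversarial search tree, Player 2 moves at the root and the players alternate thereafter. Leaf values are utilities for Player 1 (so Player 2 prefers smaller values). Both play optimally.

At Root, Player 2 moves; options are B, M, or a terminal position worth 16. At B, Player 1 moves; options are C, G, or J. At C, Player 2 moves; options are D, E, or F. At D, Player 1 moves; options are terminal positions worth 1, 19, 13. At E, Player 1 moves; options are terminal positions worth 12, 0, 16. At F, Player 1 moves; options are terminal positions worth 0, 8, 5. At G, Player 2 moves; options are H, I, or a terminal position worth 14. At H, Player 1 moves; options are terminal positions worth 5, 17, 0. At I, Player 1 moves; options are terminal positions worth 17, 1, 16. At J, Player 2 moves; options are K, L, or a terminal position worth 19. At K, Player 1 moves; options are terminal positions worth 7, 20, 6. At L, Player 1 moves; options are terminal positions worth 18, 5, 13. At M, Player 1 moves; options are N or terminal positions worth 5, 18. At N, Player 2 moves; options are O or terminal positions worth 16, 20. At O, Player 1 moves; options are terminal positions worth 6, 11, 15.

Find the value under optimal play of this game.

D (Player 1): max(1, 19, 13) = 19
E (Player 1): max(12, 0, 16) = 16
F (Player 1): max(0, 8, 5) = 8
C (Player 2): min(19, 16, 8) = 8
H (Player 1): max(5, 17, 0) = 17
I (Player 1): max(17, 1, 16) = 17
G (Player 2): min(17, 17, 14) = 14
K (Player 1): max(7, 20, 6) = 20
L (Player 1): max(18, 5, 13) = 18
J (Player 2): min(20, 18, 19) = 18
B (Player 1): max(8, 14, 18) = 18
O (Player 1): max(6, 11, 15) = 15
N (Player 2): min(15, 16, 20) = 15
M (Player 1): max(15, 5, 18) = 18
Root (Player 2): min(18, 18, 16) = 16

16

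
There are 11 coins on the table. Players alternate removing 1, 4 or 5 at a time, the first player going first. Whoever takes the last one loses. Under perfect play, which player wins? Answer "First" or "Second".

Positions where the player to move wins (W) vs loses (L):
i:   0  1  2  3  4  5  6  7  8  9 10 11
     W  L  W  L  W  W  W  W  W  L  W  L
Position 11 is L, so the second player wins.

Second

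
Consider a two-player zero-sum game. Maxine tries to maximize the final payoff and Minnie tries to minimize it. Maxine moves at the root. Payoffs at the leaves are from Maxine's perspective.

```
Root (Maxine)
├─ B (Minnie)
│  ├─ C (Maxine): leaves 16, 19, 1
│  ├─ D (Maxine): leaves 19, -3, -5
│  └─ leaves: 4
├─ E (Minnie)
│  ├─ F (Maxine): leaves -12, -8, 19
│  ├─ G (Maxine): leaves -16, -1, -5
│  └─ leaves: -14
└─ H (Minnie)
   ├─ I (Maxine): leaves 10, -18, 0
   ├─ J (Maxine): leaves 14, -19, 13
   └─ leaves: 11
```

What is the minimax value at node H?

I: max(10, -18, 0) = 10
J: max(14, -19, 13) = 14
H: min(10, 14, 11) = 10

10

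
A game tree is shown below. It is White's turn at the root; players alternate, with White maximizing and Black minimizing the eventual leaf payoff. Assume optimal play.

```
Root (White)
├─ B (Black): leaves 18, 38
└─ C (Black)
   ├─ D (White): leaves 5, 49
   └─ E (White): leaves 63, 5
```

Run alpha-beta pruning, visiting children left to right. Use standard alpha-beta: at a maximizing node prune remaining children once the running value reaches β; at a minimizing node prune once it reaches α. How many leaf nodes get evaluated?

5

B [α=-∞,β=+∞]: v=18
D [α=18,β=+∞]: v=49
E [α=18,β=49]: v=63 after child 1 ≥ β → β-cutoff, skip 1
C [α=18,β=+∞]: v=49
Root [α=-∞,β=+∞]: v=49
Leaves evaluated: 5 of 6.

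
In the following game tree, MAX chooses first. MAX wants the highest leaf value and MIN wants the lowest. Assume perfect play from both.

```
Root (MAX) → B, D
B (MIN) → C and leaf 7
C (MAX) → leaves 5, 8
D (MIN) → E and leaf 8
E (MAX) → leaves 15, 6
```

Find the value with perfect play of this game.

C (MAX): max(5, 8) = 8
B (MIN): min(8, 7) = 7
E (MAX): max(15, 6) = 15
D (MIN): min(15, 8) = 8
Root (MAX): max(7, 8) = 8

8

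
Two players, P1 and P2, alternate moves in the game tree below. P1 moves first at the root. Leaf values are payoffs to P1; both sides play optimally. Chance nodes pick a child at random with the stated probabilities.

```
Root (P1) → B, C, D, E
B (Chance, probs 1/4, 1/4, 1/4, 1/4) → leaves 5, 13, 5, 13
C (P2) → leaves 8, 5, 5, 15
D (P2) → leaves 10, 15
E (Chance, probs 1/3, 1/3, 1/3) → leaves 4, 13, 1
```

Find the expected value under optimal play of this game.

10

B (Chance): 1/4·5 + 1/4·13 + 1/4·5 + 1/4·13 = 9
C (P2): min(8, 5, 5, 15) = 5
D (P2): min(10, 15) = 10
E (Chance): 1/3·4 + 1/3·13 + 1/3·1 = 6
Root (P1): max(9, 5, 10, 6) = 10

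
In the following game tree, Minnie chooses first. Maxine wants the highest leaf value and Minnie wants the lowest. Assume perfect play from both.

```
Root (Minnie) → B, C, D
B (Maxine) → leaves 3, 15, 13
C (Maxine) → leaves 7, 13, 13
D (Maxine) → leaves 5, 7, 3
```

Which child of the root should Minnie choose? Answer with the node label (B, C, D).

B (Maxine): max(3, 15, 13) = 15
C (Maxine): max(7, 13, 13) = 13
D (Maxine): max(5, 7, 3) = 7
Root (Minnie): min(15, 13, 7) = 7
Minnie picks the child with the lowest value: D (value 7).

D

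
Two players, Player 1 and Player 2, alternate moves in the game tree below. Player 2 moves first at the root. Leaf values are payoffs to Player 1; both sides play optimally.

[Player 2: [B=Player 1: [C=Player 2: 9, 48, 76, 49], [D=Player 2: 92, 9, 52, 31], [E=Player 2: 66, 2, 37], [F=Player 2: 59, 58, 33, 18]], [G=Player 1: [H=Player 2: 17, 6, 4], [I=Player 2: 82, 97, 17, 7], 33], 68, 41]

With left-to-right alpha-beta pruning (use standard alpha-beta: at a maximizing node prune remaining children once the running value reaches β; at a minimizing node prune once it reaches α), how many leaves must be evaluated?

C [α=-∞,β=+∞]: v=9
D [α=9,β=+∞]: v=9 after child 2 ≤ α → α-cutoff, skip 2
E [α=9,β=+∞]: v=2 after child 2 ≤ α → α-cutoff, skip 1
F [α=9,β=+∞]: v=18
B [α=-∞,β=+∞]: v=18
H [α=-∞,β=18]: v=4
I [α=4,β=18]: v=7
G [α=-∞,β=18]: v=33
Root [α=-∞,β=+∞]: v=18
Leaves evaluated: 22 of 25.

22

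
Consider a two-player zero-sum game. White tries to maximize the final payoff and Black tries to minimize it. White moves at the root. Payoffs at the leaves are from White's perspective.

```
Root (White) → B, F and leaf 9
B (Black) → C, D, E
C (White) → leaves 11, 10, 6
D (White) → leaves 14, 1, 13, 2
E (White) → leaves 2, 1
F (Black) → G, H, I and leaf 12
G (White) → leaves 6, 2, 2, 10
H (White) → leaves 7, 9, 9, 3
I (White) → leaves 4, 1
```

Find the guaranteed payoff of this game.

9

C (White): max(11, 10, 6) = 11
D (White): max(14, 1, 13, 2) = 14
E (White): max(2, 1) = 2
B (Black): min(11, 14, 2) = 2
G (White): max(6, 2, 2, 10) = 10
H (White): max(7, 9, 9, 3) = 9
I (White): max(4, 1) = 4
F (Black): min(10, 9, 4, 12) = 4
Root (White): max(2, 4, 9) = 9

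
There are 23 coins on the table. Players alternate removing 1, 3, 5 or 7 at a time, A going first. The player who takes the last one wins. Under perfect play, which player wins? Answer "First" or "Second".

Mark each pile size as W (mover wins) or L (mover loses):
i:   0  1  2  3  4  5  6  7  8  9 10 11 12 13 14 15 16 17 18 19 20 21 22 23
     L  W  L  W  L  W  L  W  L  W  L  W  L  W  L  W  L  W  L  W  L  W  L  W
Position 23 is W, so the first player wins.

First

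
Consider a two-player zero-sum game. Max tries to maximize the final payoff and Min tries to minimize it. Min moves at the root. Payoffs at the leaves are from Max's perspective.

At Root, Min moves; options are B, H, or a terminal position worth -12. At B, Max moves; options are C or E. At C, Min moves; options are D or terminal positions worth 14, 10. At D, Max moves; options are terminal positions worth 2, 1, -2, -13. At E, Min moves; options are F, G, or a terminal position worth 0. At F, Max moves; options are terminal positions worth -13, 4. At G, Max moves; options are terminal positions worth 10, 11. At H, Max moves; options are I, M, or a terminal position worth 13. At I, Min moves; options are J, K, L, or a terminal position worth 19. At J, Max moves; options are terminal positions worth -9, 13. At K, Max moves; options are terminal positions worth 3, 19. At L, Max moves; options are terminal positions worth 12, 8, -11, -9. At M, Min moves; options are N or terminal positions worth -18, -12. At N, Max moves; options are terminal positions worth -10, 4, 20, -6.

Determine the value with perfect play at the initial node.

-12

D (Max): max(2, 1, -2, -13) = 2
C (Min): min(2, 14, 10) = 2
F (Max): max(-13, 4) = 4
G (Max): max(10, 11) = 11
E (Min): min(4, 11, 0) = 0
B (Max): max(2, 0) = 2
J (Max): max(-9, 13) = 13
K (Max): max(3, 19) = 19
L (Max): max(12, 8, -11, -9) = 12
I (Min): min(13, 19, 12, 19) = 12
N (Max): max(-10, 4, 20, -6) = 20
M (Min): min(20, -18, -12) = -18
H (Max): max(12, -18, 13) = 13
Root (Min): min(2, 13, -12) = -12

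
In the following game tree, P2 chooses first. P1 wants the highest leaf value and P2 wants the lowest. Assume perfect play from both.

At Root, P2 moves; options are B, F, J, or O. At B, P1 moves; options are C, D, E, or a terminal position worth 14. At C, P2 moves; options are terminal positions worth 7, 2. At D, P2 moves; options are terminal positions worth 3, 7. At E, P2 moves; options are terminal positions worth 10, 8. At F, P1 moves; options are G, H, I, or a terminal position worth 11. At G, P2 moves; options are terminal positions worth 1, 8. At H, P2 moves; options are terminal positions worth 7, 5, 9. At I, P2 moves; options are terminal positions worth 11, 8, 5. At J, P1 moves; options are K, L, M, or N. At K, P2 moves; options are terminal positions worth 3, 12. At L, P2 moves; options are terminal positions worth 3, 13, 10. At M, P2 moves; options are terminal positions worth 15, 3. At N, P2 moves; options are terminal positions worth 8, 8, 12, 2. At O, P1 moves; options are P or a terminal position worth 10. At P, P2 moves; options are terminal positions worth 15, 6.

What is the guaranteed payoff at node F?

11

G: min(1, 8) = 1
H: min(7, 5, 9) = 5
I: min(11, 8, 5) = 5
F: max(1, 5, 5, 11) = 11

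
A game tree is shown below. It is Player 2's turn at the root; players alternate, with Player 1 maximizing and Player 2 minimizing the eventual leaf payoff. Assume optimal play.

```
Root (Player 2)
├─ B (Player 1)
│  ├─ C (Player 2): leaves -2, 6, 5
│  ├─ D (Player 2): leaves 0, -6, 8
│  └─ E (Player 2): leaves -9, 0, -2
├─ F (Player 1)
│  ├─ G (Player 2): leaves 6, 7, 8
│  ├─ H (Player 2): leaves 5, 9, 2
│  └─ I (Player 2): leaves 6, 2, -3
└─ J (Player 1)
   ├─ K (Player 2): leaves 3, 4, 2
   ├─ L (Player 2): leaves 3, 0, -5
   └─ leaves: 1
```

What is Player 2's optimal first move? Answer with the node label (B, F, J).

B

C (Player 2): min(-2, 6, 5) = -2
D (Player 2): min(0, -6, 8) = -6
E (Player 2): min(-9, 0, -2) = -9
B (Player 1): max(-2, -6, -9) = -2
G (Player 2): min(6, 7, 8) = 6
H (Player 2): min(5, 9, 2) = 2
I (Player 2): min(6, 2, -3) = -3
F (Player 1): max(6, 2, -3) = 6
K (Player 2): min(3, 4, 2) = 2
L (Player 2): min(3, 0, -5) = -5
J (Player 1): max(2, -5, 1) = 2
Root (Player 2): min(-2, 6, 2) = -2
Player 2 picks the child with the lowest value: B (value -2).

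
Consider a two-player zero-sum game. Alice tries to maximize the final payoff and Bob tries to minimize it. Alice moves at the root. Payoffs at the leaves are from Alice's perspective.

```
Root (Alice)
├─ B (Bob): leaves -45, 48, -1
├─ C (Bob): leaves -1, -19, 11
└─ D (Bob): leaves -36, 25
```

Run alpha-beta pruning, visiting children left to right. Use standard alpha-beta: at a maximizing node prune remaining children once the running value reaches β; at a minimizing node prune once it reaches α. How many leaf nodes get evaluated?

7

B [α=-∞,β=+∞]: v=-45
C [α=-45,β=+∞]: v=-19
D [α=-19,β=+∞]: v=-36 after child 1 ≤ α → α-cutoff, skip 1
Root [α=-∞,β=+∞]: v=-19
Leaves evaluated: 7 of 8.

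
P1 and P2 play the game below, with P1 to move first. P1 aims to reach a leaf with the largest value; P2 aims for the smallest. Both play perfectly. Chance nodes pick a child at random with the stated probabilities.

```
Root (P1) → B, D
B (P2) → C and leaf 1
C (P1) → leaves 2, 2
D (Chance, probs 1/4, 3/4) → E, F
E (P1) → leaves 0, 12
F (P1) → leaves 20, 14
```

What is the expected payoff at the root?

18

C (P1): max(2, 2) = 2
B (P2): min(2, 1) = 1
E (P1): max(0, 12) = 12
F (P1): max(20, 14) = 20
D (Chance): 1/4·12 + 3/4·20 = 18
Root (P1): max(1, 18) = 18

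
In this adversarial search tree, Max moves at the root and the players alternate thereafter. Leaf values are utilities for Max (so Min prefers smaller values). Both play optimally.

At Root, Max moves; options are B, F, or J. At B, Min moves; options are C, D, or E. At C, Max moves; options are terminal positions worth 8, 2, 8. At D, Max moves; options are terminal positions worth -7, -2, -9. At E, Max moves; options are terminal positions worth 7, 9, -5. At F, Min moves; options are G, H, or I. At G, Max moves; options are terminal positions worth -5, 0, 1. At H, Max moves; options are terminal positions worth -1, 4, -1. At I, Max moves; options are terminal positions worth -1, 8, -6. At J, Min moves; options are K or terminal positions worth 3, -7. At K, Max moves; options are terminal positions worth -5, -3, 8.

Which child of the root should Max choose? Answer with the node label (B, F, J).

F

C (Max): max(8, 2, 8) = 8
D (Max): max(-7, -2, -9) = -2
E (Max): max(7, 9, -5) = 9
B (Min): min(8, -2, 9) = -2
G (Max): max(-5, 0, 1) = 1
H (Max): max(-1, 4, -1) = 4
I (Max): max(-1, 8, -6) = 8
F (Min): min(1, 4, 8) = 1
K (Max): max(-5, -3, 8) = 8
J (Min): min(8, 3, -7) = -7
Root (Max): max(-2, 1, -7) = 1
Max picks the child with the highest value: F (value 1).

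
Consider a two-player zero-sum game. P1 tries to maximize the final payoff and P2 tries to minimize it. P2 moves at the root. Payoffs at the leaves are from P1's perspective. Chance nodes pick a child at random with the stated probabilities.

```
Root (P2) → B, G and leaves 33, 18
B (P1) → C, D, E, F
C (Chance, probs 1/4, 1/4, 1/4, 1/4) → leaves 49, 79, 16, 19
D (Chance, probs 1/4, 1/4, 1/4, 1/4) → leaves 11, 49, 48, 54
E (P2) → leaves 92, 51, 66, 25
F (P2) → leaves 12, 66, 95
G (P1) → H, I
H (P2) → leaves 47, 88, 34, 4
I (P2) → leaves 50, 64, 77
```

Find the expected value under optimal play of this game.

C (Chance): 1/4·49 + 1/4·79 + 1/4·16 + 1/4·19 = 40.75
D (Chance): 1/4·11 + 1/4·49 + 1/4·48 + 1/4·54 = 40.5
E (P2): min(92, 51, 66, 25) = 25
F (P2): min(12, 66, 95) = 12
B (P1): max(40.75, 40.5, 25, 12) = 40.75
H (P2): min(47, 88, 34, 4) = 4
I (P2): min(50, 64, 77) = 50
G (P1): max(4, 50) = 50
Root (P2): min(40.75, 50, 33, 18) = 18

18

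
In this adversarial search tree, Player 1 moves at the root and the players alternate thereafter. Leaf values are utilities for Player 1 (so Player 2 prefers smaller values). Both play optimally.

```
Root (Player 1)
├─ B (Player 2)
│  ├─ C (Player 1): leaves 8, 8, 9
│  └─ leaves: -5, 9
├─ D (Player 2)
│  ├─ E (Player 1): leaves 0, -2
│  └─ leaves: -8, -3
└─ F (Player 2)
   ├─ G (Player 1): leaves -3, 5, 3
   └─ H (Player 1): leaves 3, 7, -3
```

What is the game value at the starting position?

5

C (Player 1): max(8, 8, 9) = 9
B (Player 2): min(9, -5, 9) = -5
E (Player 1): max(0, -2) = 0
D (Player 2): min(0, -8, -3) = -8
G (Player 1): max(-3, 5, 3) = 5
H (Player 1): max(3, 7, -3) = 7
F (Player 2): min(5, 7) = 5
Root (Player 1): max(-5, -8, 5) = 5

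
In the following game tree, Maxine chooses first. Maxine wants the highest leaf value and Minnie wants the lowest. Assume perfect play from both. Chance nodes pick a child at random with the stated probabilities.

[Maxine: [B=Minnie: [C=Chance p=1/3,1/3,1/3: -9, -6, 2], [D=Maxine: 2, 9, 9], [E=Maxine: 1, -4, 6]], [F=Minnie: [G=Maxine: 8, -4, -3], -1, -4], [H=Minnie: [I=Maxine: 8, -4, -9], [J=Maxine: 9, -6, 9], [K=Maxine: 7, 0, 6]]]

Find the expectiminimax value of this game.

7

C (Chance): 1/3·-9 + 1/3·-6 + 1/3·2 = -4.33
D (Maxine): max(2, 9, 9) = 9
E (Maxine): max(1, -4, 6) = 6
B (Minnie): min(-4.33, 9, 6) = -4.33
G (Maxine): max(8, -4, -3) = 8
F (Minnie): min(8, -1, -4) = -4
I (Maxine): max(8, -4, -9) = 8
J (Maxine): max(9, -6, 9) = 9
K (Maxine): max(7, 0, 6) = 7
H (Minnie): min(8, 9, 7) = 7
Root (Maxine): max(-4.33, -4, 7) = 7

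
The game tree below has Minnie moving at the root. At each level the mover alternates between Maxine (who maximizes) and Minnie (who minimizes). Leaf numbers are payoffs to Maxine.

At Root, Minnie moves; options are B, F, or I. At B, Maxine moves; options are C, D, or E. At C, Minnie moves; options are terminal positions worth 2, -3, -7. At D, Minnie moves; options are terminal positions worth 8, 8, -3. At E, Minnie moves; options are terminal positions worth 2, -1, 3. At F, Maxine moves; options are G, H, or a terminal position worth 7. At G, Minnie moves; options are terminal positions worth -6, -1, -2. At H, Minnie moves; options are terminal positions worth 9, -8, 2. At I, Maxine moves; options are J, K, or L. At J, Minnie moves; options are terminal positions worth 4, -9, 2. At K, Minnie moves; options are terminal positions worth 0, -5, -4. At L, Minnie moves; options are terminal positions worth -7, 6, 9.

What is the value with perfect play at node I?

-5

J: min(4, -9, 2) = -9
K: min(0, -5, -4) = -5
L: min(-7, 6, 9) = -7
I: max(-9, -5, -7) = -5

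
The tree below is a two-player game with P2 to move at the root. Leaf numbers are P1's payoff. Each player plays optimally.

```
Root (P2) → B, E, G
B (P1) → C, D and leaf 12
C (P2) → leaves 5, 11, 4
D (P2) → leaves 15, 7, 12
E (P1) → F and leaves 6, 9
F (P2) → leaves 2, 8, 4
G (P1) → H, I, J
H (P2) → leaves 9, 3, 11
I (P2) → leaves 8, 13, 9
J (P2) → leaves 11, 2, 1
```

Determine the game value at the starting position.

8

C (P2): min(5, 11, 4) = 4
D (P2): min(15, 7, 12) = 7
B (P1): max(4, 7, 12) = 12
F (P2): min(2, 8, 4) = 2
E (P1): max(2, 6, 9) = 9
H (P2): min(9, 3, 11) = 3
I (P2): min(8, 13, 9) = 8
J (P2): min(11, 2, 1) = 1
G (P1): max(3, 8, 1) = 8
Root (P2): min(12, 9, 8) = 8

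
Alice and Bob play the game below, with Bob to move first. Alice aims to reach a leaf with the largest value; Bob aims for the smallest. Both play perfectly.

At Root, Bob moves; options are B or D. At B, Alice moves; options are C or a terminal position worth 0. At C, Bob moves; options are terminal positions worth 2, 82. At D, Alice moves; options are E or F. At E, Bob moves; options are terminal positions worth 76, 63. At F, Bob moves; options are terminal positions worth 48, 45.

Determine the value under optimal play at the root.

C (Bob): min(2, 82) = 2
B (Alice): max(2, 0) = 2
E (Bob): min(76, 63) = 63
F (Bob): min(48, 45) = 45
D (Alice): max(63, 45) = 63
Root (Bob): min(2, 63) = 2

2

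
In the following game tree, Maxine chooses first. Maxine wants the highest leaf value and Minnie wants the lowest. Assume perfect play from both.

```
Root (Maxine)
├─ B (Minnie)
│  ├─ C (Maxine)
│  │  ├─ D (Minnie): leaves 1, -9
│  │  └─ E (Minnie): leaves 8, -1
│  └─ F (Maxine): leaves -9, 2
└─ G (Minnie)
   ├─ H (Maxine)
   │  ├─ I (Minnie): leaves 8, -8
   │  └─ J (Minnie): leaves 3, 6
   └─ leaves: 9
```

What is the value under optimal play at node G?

I: min(8, -8) = -8
J: min(3, 6) = 3
H: max(-8, 3) = 3
G: min(3, 9) = 3

3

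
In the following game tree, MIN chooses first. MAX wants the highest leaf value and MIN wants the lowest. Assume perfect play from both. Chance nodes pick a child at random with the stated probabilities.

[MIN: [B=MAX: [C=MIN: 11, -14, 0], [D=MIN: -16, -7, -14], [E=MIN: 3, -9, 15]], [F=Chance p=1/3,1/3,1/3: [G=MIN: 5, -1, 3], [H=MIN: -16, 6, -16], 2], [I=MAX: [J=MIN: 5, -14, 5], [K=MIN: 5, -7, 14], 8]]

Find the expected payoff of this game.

C (MIN): min(11, -14, 0) = -14
D (MIN): min(-16, -7, -14) = -16
E (MIN): min(3, -9, 15) = -9
B (MAX): max(-14, -16, -9) = -9
G (MIN): min(5, -1, 3) = -1
H (MIN): min(-16, 6, -16) = -16
F (Chance): 1/3·-1 + 1/3·-16 + 1/3·2 = -5
J (MIN): min(5, -14, 5) = -14
K (MIN): min(5, -7, 14) = -7
I (MAX): max(-14, -7, 8) = 8
Root (MIN): min(-9, -5, 8) = -9

-9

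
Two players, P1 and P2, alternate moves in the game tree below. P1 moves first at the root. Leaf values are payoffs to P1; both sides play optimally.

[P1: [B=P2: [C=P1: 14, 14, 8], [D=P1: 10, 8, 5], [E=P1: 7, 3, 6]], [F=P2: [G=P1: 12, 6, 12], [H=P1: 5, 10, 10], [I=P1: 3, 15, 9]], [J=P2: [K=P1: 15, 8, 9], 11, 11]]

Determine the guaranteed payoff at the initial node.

C (P1): max(14, 14, 8) = 14
D (P1): max(10, 8, 5) = 10
E (P1): max(7, 3, 6) = 7
B (P2): min(14, 10, 7) = 7
G (P1): max(12, 6, 12) = 12
H (P1): max(5, 10, 10) = 10
I (P1): max(3, 15, 9) = 15
F (P2): min(12, 10, 15) = 10
K (P1): max(15, 8, 9) = 15
J (P2): min(15, 11, 11) = 11
Root (P1): max(7, 10, 11) = 11

11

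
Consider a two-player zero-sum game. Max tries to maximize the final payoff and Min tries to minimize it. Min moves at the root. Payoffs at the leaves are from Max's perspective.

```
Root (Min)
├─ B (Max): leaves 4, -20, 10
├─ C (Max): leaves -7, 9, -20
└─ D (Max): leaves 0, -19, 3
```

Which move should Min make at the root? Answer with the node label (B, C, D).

D

B (Max): max(4, -20, 10) = 10
C (Max): max(-7, 9, -20) = 9
D (Max): max(0, -19, 3) = 3
Root (Min): min(10, 9, 3) = 3
Min picks the child with the lowest value: D (value 3).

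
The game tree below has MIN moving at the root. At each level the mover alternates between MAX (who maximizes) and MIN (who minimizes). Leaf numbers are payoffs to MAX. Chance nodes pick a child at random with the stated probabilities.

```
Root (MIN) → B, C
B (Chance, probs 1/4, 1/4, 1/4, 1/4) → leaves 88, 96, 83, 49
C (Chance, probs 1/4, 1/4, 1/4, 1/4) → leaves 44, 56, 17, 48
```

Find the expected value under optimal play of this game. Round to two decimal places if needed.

41.25

B (Chance): 1/4·88 + 1/4·96 + 1/4·83 + 1/4·49 = 79
C (Chance): 1/4·44 + 1/4·56 + 1/4·17 + 1/4·48 = 41.25
Root (MIN): min(79, 41.25) = 41.25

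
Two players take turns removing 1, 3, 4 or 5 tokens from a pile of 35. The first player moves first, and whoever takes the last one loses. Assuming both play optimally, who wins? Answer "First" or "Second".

i:   0  1  2  3  4  5  6  7  8  9 10 11 12 13 14 15 16 17 18 19 20 21 22 23 24 25 26 27 28 29 30 31 32 33 34 35
     W  L  W  L  W  W  W  W  W  L  W  L  W  W  W  W  W  L  W  L  W  W  W  W  W  L  W  L  W  W  W  W  W  L  W  L
Position 35 is L, so the second player wins.

Second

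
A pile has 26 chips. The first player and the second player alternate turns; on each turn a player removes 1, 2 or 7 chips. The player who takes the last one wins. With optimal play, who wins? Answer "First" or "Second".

Mark each pile size as W (mover wins) or L (mover loses):
i:   0  1  2  3  4  5  6  7  8  9 10 11 12 13 14 15 16 17 18 19 20 21 22 23 24 25 26
     L  W  W  L  W  W  L  W  W  L  W  W  L  W  W  L  W  W  L  W  W  L  W  W  L  W  W
Position 26 is W, so the first player wins.

First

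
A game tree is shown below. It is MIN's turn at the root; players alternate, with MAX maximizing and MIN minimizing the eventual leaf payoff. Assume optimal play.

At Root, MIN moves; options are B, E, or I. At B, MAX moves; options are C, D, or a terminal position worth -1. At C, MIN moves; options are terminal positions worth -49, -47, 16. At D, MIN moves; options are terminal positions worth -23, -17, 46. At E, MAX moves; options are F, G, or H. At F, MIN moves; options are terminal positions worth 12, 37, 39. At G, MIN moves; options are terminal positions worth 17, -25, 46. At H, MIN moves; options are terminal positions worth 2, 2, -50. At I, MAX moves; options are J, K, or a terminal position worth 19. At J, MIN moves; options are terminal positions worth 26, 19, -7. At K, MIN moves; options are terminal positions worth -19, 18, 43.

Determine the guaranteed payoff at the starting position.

-1

C (MIN): min(-49, -47, 16) = -49
D (MIN): min(-23, -17, 46) = -23
B (MAX): max(-49, -23, -1) = -1
F (MIN): min(12, 37, 39) = 12
G (MIN): min(17, -25, 46) = -25
H (MIN): min(2, 2, -50) = -50
E (MAX): max(12, -25, -50) = 12
J (MIN): min(26, 19, -7) = -7
K (MIN): min(-19, 18, 43) = -19
I (MAX): max(-7, -19, 19) = 19
Root (MIN): min(-1, 12, 19) = -1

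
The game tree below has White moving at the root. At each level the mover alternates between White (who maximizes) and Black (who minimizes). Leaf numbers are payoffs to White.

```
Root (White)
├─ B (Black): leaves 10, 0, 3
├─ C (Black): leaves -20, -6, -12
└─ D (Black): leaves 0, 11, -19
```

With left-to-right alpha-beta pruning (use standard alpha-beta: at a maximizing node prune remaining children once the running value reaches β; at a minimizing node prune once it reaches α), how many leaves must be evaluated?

B [α=-∞,β=+∞]: v=0
C [α=0,β=+∞]: v=-20 after child 1 ≤ α → α-cutoff, skip 2
D [α=0,β=+∞]: v=0 after child 1 ≤ α → α-cutoff, skip 2
Root [α=-∞,β=+∞]: v=0
Leaves evaluated: 5 of 9.

5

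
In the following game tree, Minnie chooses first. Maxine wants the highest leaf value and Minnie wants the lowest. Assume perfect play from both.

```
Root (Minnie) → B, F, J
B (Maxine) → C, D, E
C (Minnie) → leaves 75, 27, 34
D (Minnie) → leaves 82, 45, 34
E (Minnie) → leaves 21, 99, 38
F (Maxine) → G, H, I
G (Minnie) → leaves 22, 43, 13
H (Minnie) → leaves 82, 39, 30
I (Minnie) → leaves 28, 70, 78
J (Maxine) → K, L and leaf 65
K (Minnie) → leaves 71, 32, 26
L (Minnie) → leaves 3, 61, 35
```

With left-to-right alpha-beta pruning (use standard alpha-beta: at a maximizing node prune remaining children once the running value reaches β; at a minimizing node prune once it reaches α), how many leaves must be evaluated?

19

C [α=-∞,β=+∞]: v=27
D [α=27,β=+∞]: v=34
E [α=34,β=+∞]: v=21 after child 1 ≤ α → α-cutoff, skip 2
B [α=-∞,β=+∞]: v=34
G [α=-∞,β=34]: v=13
H [α=13,β=34]: v=30
I [α=30,β=34]: v=28 after child 1 ≤ α → α-cutoff, skip 2
F [α=-∞,β=34]: v=30
K [α=-∞,β=30]: v=26
L [α=26,β=30]: v=3 after child 1 ≤ α → α-cutoff, skip 2
J [α=-∞,β=30]: v=65
Root [α=-∞,β=+∞]: v=30
Leaves evaluated: 19 of 25.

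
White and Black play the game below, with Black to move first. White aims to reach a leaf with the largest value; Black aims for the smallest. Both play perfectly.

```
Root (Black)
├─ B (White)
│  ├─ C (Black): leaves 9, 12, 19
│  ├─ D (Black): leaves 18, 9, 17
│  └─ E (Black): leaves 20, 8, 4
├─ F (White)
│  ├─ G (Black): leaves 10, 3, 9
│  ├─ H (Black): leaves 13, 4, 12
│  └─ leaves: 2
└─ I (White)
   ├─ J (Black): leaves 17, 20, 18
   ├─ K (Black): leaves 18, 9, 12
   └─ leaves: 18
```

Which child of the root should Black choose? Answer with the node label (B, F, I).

F

C (Black): min(9, 12, 19) = 9
D (Black): min(18, 9, 17) = 9
E (Black): min(20, 8, 4) = 4
B (White): max(9, 9, 4) = 9
G (Black): min(10, 3, 9) = 3
H (Black): min(13, 4, 12) = 4
F (White): max(3, 4, 2) = 4
J (Black): min(17, 20, 18) = 17
K (Black): min(18, 9, 12) = 9
I (White): max(17, 9, 18) = 18
Root (Black): min(9, 4, 18) = 4
Black picks the child with the lowest value: F (value 4).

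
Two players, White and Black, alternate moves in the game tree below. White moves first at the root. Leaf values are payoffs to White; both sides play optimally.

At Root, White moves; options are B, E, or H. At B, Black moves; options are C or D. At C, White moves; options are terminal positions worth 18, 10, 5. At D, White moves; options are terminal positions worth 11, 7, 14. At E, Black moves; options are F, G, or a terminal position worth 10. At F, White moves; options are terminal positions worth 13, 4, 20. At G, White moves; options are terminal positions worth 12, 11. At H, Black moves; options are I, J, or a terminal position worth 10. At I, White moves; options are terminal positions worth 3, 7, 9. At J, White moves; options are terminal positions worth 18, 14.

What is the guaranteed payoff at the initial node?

C (White): max(18, 10, 5) = 18
D (White): max(11, 7, 14) = 14
B (Black): min(18, 14) = 14
F (White): max(13, 4, 20) = 20
G (White): max(12, 11) = 12
E (Black): min(20, 12, 10) = 10
I (White): max(3, 7, 9) = 9
J (White): max(18, 14) = 18
H (Black): min(9, 18, 10) = 9
Root (White): max(14, 10, 9) = 14

14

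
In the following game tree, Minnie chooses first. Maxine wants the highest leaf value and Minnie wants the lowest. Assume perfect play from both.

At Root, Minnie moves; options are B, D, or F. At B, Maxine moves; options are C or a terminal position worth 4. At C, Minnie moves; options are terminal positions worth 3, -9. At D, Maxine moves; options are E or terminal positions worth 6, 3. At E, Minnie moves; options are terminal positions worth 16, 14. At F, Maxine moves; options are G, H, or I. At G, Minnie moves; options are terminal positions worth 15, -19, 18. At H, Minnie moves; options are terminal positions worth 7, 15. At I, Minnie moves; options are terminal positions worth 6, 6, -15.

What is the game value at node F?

7

G: min(15, -19, 18) = -19
H: min(7, 15) = 7
I: min(6, 6, -15) = -15
F: max(-19, 7, -15) = 7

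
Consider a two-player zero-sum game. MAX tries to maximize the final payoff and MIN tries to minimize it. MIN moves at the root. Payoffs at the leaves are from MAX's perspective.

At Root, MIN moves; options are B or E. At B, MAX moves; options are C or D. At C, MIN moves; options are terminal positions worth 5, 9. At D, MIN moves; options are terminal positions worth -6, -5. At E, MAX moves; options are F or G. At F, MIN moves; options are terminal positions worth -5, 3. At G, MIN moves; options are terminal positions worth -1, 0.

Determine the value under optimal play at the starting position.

-1

C (MIN): min(5, 9) = 5
D (MIN): min(-6, -5) = -6
B (MAX): max(5, -6) = 5
F (MIN): min(-5, 3) = -5
G (MIN): min(-1, 0) = -1
E (MAX): max(-5, -1) = -1
Root (MIN): min(5, -1) = -1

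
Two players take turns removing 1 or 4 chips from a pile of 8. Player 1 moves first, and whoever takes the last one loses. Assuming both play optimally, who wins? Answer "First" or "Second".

Second

i:   0  1  2  3  4  5  6  7  8
     W  L  W  L  W  W  L  W  L
Position 8 is L, so the second player wins.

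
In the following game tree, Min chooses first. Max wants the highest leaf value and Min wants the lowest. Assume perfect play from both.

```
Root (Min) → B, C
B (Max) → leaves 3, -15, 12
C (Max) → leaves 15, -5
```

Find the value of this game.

B (Max): max(3, -15, 12) = 12
C (Max): max(15, -5) = 15
Root (Min): min(12, 15) = 12

12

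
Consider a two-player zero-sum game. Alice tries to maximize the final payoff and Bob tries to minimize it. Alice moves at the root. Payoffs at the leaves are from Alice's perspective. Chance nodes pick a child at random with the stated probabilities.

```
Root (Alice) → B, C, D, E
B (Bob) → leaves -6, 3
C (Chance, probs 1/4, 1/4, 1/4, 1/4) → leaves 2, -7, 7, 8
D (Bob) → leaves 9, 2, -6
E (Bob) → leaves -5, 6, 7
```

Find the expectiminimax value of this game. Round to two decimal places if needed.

2.5

B (Bob): min(-6, 3) = -6
C (Chance): 1/4·2 + 1/4·-7 + 1/4·7 + 1/4·8 = 2.5
D (Bob): min(9, 2, -6) = -6
E (Bob): min(-5, 6, 7) = -5
Root (Alice): max(-6, 2.5, -6, -5) = 2.5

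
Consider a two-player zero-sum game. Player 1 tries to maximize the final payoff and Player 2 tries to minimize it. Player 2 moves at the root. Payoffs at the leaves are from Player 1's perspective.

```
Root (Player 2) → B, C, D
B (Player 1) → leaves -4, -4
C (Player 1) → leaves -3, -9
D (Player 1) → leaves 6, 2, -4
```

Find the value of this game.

-4

B (Player 1): max(-4, -4) = -4
C (Player 1): max(-3, -9) = -3
D (Player 1): max(6, 2, -4) = 6
Root (Player 2): min(-4, -3, 6) = -4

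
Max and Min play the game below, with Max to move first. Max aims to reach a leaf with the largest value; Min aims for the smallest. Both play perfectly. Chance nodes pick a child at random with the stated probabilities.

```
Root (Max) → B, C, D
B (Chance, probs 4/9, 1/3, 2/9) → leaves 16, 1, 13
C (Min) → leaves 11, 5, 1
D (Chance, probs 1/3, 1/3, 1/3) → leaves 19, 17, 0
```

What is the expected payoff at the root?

12

B (Chance): 4/9·16 + 1/3·1 + 2/9·13 = 10.33
C (Min): min(11, 5, 1) = 1
D (Chance): 1/3·19 + 1/3·17 + 1/3·0 = 12
Root (Max): max(10.33, 1, 12) = 12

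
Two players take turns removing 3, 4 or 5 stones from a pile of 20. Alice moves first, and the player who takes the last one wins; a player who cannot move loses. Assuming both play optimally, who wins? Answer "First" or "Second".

W/L table (W = player to move can force a win):
i:   0  1  2  3  4  5  6  7  8  9 10 11 12 13 14 15 16 17 18 19 20
     L  L  L  W  W  W  W  W  L  L  L  W  W  W  W  W  L  L  L  W  W
Position 20 is W, so the first player wins.

First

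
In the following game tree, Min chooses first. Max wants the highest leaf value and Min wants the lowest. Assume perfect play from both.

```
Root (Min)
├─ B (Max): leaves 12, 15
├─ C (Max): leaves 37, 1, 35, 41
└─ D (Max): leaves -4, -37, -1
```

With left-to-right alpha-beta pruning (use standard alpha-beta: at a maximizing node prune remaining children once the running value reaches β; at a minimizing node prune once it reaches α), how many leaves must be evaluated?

B [α=-∞,β=+∞]: v=15
C [α=-∞,β=15]: v=37 after child 1 ≥ β → β-cutoff, skip 3
D [α=-∞,β=15]: v=-1
Root [α=-∞,β=+∞]: v=-1
Leaves evaluated: 6 of 9.

6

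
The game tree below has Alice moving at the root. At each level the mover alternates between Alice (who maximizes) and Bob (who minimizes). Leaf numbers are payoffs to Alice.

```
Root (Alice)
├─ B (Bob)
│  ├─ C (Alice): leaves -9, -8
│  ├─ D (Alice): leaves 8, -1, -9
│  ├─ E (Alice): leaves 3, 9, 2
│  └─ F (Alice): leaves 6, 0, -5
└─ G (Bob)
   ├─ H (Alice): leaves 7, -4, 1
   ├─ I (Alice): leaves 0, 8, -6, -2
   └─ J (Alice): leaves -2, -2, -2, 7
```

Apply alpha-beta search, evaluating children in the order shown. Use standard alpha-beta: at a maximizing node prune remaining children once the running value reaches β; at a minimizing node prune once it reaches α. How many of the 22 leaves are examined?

14

C [α=-∞,β=+∞]: v=-8
D [α=-∞,β=-8]: v=8 after child 1 ≥ β → β-cutoff, skip 2
E [α=-∞,β=-8]: v=3 after child 1 ≥ β → β-cutoff, skip 2
F [α=-∞,β=-8]: v=6 after child 1 ≥ β → β-cutoff, skip 2
B [α=-∞,β=+∞]: v=-8
H [α=-8,β=+∞]: v=7
I [α=-8,β=7]: v=8 after child 2 ≥ β → β-cutoff, skip 2
J [α=-8,β=7]: v=7
G [α=-8,β=+∞]: v=7
Root [α=-∞,β=+∞]: v=7
Leaves evaluated: 14 of 22.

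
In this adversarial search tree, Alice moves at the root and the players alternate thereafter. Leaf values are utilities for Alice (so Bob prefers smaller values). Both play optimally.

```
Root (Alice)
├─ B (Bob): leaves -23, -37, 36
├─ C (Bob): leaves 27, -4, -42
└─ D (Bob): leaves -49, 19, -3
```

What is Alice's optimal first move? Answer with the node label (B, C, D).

B

B (Bob): min(-23, -37, 36) = -37
C (Bob): min(27, -4, -42) = -42
D (Bob): min(-49, 19, -3) = -49
Root (Alice): max(-37, -42, -49) = -37
Alice picks the child with the highest value: B (value -37).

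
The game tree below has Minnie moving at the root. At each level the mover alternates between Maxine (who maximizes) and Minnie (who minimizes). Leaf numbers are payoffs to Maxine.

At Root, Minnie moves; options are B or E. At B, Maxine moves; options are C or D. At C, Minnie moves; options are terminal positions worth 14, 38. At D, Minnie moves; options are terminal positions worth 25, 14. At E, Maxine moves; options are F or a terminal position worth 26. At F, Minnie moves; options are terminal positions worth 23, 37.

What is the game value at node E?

26

F: min(23, 37) = 23
E: max(23, 26) = 26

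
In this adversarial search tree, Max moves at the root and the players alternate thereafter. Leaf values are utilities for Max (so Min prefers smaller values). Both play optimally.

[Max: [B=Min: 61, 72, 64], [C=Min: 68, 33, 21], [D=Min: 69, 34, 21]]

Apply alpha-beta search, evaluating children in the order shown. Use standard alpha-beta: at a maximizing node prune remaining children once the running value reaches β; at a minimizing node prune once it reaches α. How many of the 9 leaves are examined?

7

B [α=-∞,β=+∞]: v=61
C [α=61,β=+∞]: v=33 after child 2 ≤ α → α-cutoff, skip 1
D [α=61,β=+∞]: v=34 after child 2 ≤ α → α-cutoff, skip 1
Root [α=-∞,β=+∞]: v=61
Leaves evaluated: 7 of 9.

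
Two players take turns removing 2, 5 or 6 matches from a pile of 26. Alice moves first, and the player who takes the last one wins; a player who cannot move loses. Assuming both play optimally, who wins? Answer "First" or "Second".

Second

i:   0  1  2  3  4  5  6  7  8  9 10 11 12 13 14 15 16 17 18 19 20 21 22 23 24 25 26
     L  L  W  W  L  W  W  W  L  W  W  L  L  W  W  L  W  W  W  L  W  W  L  L  W  W  L
Position 26 is L, so the second player wins.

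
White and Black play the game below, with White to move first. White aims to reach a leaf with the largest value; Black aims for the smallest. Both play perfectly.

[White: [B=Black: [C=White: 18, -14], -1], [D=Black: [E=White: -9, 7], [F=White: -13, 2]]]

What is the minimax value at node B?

C: max(18, -14) = 18
B: min(18, -1) = -1

-1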